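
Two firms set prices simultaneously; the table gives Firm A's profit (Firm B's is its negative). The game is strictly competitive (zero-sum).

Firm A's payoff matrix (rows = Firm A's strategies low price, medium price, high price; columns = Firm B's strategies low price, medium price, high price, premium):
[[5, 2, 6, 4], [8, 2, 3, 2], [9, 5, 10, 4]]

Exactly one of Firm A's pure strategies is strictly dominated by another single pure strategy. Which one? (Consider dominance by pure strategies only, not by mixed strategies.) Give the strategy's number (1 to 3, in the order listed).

2

Compare medium price with high price: 9 > 8, 5 > 2, 10 > 3, 4 > 2.
So high price strictly dominates medium price for Firm A; medium price is strictly dominated.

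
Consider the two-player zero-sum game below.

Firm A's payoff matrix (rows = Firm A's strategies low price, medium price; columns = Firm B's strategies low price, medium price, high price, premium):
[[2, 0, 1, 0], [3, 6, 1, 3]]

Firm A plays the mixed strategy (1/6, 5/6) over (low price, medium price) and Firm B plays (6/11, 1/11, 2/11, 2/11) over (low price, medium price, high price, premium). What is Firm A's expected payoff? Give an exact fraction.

29/11

Against (6/11, 1/11, 2/11, 2/11), each row's expected payoff is low price: 14/11; medium price: 32/11.
Taking the (1/6, 5/6)-weighted average: (1/6)·(14/11) + (5/6)·(32/11) = 29/11.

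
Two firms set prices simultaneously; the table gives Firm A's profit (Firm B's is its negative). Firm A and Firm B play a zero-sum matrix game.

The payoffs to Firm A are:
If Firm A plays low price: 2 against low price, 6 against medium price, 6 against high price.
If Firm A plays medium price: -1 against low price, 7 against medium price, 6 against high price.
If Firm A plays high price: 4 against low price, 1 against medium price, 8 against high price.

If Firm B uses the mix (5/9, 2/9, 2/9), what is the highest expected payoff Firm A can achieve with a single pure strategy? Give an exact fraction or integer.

low price: (2)·(5/9) + (6)·(2/9) + (6)·(2/9) = 34/9.
medium price: (-1)·(5/9) + (7)·(2/9) + (6)·(2/9) = 7/3.
high price: (4)·(5/9) + (1)·(2/9) + (8)·(2/9) = 38/9.
The best pure response is high price with expected payoff 38/9.

38/9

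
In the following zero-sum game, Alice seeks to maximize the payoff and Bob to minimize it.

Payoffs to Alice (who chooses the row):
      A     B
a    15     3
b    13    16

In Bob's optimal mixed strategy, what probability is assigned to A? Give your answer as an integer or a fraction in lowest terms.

Row minima are 3 and 13, so Alice's maximin is 13; column maxima are 15 and 16, so Bob's minimax is 15. These differ, so the equilibrium is in mixed strategies.
Let Bob play A with probability q. Alice is indifferent when 15q + 3(1−q) = 13q + 16(1−q), giving q = 13/15.

13/15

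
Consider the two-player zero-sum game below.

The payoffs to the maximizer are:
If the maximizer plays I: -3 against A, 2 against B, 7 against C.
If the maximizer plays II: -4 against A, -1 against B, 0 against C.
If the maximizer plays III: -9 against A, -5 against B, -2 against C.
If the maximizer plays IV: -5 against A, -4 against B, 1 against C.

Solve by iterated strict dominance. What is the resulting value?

Column C is strictly dominated by A for the minimizer (-3<7, -4<0, -9<-2, -5<1); eliminate C.
Column B is strictly dominated by A for the minimizer (-3<2, -4<-1, -9<-5, -5<-4); eliminate B.
Row II is strictly dominated by row I (-3>-4); eliminate II.
Row III is strictly dominated by row I (-3>-9); eliminate III.
Row IV is strictly dominated by row I (-3>-5); eliminate IV.
Only (I, A) remains, with payoff -3.

-3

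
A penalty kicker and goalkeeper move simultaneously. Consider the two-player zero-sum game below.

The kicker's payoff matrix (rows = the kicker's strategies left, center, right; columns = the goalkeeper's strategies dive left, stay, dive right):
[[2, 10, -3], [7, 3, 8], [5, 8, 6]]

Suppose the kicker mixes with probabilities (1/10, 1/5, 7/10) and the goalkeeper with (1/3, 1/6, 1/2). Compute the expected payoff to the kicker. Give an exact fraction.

113/20

Against (1/3, 1/6, 1/2), each row's expected payoff is left: 5/6; center: 41/6; right: 6.
Taking the (1/10, 1/5, 7/10)-weighted average: (1/10)·(5/6) + (1/5)·(41/6) + (7/10)·(6) = 113/20.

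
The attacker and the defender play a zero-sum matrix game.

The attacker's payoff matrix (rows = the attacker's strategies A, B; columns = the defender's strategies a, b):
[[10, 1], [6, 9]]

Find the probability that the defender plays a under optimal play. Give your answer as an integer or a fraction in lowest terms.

Row minima are 1 and 6, so the attacker's maximin is 6; column maxima are 10 and 9, so the defender's minimax is 9. These differ, so the equilibrium is in mixed strategies.
Let the defender play a with probability q. The attacker is indifferent when 10q + (1−q) = 6q + 9(1−q), giving q = 2/3.

2/3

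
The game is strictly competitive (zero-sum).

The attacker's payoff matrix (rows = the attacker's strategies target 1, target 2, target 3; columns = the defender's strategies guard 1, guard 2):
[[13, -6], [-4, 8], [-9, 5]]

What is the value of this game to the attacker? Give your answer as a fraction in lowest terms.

Row target 3 is strictly dominated by row target 2, so the attacker never plays it.
The remaining 2×2 game on (target 1, target 2) × (guard 1, guard 2) has no saddle point. Let the attacker play target 1 with probability p; indifference gives 13p − 4(1−p) = −6p + 8(1−p), so p = 12/31.
Similarly the defender's optimal q on guard 1 is 14/31, and the value is 13·(14/31) + (-6)·(17/31) = 80/31.

80/31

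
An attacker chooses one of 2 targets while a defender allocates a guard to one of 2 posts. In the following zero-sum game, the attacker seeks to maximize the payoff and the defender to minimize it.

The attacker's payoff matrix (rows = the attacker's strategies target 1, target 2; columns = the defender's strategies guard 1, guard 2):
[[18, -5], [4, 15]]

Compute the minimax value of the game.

Row minima are -5 and 4, so the attacker's maximin is 4; column maxima are 18 and 15, so the defender's minimax is 15. These differ, so the equilibrium is in mixed strategies.
Let the attacker play target 1 with probability p. The defender is indifferent when 18p + 4(1−p) = −5p + 15(1−p), giving p = 11/34.
Let the defender play guard 1 with probability q. The attacker is indifferent when 18q − 5(1−q) = 4q + 15(1−q), giving q = 10/17.
The value is 18·(10/17) + (-5)·(7/17) = 145/17.

145/17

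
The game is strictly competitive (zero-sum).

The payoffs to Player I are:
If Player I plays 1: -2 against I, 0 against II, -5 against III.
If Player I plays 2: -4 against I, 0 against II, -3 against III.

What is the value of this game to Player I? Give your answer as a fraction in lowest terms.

-7/2

Column II is strictly dominated by I for Player II (it gives Player I more in every row).
The remaining 2×2 game on (1, 2) × (I, III) has no saddle point. Let Player I play 1 with probability p; indifference gives −2p − 4(1−p) = −5p − 3(1−p), so p = 1/4.
Similarly Player II's optimal q on I is 1/2, and the value is -2·(1/2) + (-5)·(1/2) = -7/2.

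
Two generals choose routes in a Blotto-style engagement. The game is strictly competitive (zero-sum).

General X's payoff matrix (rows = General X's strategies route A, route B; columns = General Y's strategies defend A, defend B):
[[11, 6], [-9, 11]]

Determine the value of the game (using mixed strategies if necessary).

Row minima are 6 and -9, so General X's maximin is 6; column maxima are 11 and 11, so General Y's minimax is 11. These differ, so the equilibrium is in mixed strategies.
Let General X play route A with probability p. General Y is indifferent when 11p − 9(1−p) = 6p + 11(1−p), giving p = 4/5.
Let General Y play defend A with probability q. General X is indifferent when 11q + 6(1−q) = −9q + 11(1−q), giving q = 1/5.
The value is 11·(1/5) + (6)·(4/5) = 7.

7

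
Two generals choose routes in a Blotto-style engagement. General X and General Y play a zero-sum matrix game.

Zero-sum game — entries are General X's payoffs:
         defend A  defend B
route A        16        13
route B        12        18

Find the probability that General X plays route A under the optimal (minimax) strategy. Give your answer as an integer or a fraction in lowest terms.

2/3

Row minima are 13 and 12, so General X's maximin is 13; column maxima are 16 and 18, so General Y's minimax is 16. These differ, so the equilibrium is in mixed strategies.
Let General X play route A with probability p. General Y is indifferent when 16p + 12(1−p) = 13p + 18(1−p), giving p = 2/3.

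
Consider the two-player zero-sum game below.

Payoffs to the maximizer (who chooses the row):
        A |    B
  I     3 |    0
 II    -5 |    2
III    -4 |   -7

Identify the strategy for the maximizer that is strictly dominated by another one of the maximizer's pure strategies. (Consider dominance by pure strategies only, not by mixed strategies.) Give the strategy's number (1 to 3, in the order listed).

Compare III with I: 3 > -4, 0 > -7.
So I strictly dominates III for the maximizer; III is strictly dominated.

3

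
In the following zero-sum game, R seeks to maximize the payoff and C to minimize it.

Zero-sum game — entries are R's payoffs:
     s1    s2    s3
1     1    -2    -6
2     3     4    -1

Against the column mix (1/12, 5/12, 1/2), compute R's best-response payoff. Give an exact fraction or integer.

1: (1)·(1/12) + (-2)·(5/12) + (-6)·(1/2) = -15/4.
2: (3)·(1/12) + (4)·(5/12) + (-1)·(1/2) = 17/12.
The best pure response is 2 with expected payoff 17/12.

17/12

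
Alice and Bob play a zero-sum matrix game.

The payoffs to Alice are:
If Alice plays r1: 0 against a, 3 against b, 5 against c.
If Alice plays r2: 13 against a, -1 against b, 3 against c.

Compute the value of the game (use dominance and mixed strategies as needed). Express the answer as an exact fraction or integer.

Column c is strictly dominated by b for Bob (it gives Alice more in every row).
The remaining 2×2 game on (r1, r2) × (a, b) has no saddle point. Let Alice play r1 with probability p; indifference gives 13(1−p) = 3p − (1−p), so p = 14/17.
Similarly Bob's optimal q on a is 4/17, and the value is 0·(4/17) + (3)·(13/17) = 39/17.

39/17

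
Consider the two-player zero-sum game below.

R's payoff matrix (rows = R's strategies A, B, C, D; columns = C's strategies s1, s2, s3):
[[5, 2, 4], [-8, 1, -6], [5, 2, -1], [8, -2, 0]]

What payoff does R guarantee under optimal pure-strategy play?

2

Row minima: 2, -8, -1, -2 → R's maximin is 2.
Column maxima: 8, 2, 4 → C's minimax is 2.
They coincide at (A, s2), so the value is 2.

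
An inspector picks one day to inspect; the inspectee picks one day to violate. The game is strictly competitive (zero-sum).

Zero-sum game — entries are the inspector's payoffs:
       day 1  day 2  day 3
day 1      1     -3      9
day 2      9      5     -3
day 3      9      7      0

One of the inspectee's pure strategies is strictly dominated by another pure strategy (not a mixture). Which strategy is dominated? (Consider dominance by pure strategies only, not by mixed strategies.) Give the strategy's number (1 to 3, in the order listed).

The inspectee prefers columns that give the inspector less. Compare day 1 with day 2: -3 < 1, 5 < 9, 7 < 9.
So day 2 strictly dominates day 1 for the inspectee; day 1 is strictly dominated.

1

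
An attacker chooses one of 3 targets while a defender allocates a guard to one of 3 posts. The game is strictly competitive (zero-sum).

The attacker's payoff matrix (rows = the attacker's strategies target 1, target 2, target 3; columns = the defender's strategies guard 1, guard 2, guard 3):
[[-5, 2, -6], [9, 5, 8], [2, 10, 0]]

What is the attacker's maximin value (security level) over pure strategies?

The worst-case payoff for each row is target 1: -6, target 2: 5, target 3: 0.
The best of these is 5.

5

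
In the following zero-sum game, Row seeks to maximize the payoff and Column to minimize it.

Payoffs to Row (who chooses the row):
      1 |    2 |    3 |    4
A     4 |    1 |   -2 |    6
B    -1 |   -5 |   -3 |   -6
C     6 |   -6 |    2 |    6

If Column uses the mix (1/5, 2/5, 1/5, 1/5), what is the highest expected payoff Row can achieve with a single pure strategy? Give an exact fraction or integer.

2

A: (4)·(1/5) + (1)·(2/5) + (-2)·(1/5) + (6)·(1/5) = 2.
B: (-1)·(1/5) + (-5)·(2/5) + (-3)·(1/5) + (-6)·(1/5) = -4.
C: (6)·(1/5) + (-6)·(2/5) + (2)·(1/5) + (6)·(1/5) = 2/5.
The best pure response is A with expected payoff 2.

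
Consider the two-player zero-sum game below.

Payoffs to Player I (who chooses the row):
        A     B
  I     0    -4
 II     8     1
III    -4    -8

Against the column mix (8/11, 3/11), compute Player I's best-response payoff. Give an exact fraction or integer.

I: (0)·(8/11) + (-4)·(3/11) = -12/11.
II: (8)·(8/11) + (1)·(3/11) = 67/11.
III: (-4)·(8/11) + (-8)·(3/11) = -56/11.
The best pure response is II with expected payoff 67/11.

67/11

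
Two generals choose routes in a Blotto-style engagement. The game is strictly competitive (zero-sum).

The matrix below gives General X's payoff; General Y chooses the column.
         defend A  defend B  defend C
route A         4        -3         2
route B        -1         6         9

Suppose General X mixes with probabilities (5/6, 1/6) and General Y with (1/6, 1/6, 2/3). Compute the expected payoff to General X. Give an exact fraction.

Against (1/6, 1/6, 2/3), each row's expected payoff is route A: 3/2; route B: 41/6.
Taking the (5/6, 1/6)-weighted average: (5/6)·(3/2) + (1/6)·(41/6) = 43/18.

43/18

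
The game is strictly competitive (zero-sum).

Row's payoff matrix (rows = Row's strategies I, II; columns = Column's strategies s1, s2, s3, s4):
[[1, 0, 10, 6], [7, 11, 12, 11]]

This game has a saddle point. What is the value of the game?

Row minima: 0, 7 → Row's maximin is 7.
Column maxima: 7, 11, 12, 11 → Column's minimax is 7.
They coincide at (II, s1), so the value is 7.

7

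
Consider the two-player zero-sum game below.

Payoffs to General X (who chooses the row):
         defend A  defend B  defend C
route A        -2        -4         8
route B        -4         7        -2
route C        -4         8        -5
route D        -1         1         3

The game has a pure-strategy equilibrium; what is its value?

-1

Row minima: -4, -4, -5, -1 → General X's maximin is -1.
Column maxima: -1, 8, 8 → General Y's minimax is -1.
They coincide at (route D, defend A), so the value is -1.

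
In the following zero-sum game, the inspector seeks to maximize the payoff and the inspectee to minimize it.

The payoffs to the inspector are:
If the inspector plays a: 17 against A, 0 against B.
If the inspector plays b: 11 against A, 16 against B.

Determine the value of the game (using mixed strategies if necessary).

Row minima are 0 and 11, so the inspector's maximin is 11; column maxima are 17 and 16, so the inspectee's minimax is 16. These differ, so the equilibrium is in mixed strategies.
Let the inspector play a with probability p. The inspectee is indifferent when 17p + 11(1−p) = 16(1−p), giving p = 5/22.
Let the inspectee play A with probability q. The inspector is indifferent when 17q = 11q + 16(1−q), giving q = 8/11.
The value is 17·(8/11) + (0)·(3/11) = 136/11.

136/11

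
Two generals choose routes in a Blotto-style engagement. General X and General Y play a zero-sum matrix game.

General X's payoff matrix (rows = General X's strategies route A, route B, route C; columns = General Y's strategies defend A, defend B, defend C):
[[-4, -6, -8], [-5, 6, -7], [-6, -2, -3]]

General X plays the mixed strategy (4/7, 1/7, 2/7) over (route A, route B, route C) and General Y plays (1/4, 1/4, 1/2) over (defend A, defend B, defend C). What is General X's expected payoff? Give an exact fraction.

-145/28

Against (1/4, 1/4, 1/2), each row's expected payoff is route A: -13/2; route B: -13/4; route C: -7/2.
Taking the (4/7, 1/7, 2/7)-weighted average: (4/7)·(-13/2) + (1/7)·(-13/4) + (2/7)·(-7/2) = -145/28.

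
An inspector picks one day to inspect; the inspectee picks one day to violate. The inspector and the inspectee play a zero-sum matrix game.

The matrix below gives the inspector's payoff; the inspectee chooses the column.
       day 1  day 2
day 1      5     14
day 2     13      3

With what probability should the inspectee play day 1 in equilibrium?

Row minima are 5 and 3, so the inspector's maximin is 5; column maxima are 13 and 14, so the inspectee's minimax is 13. These differ, so the equilibrium is in mixed strategies.
Let the inspectee play day 1 with probability q. The inspector is indifferent when 5q + 14(1−q) = 13q + 3(1−q), giving q = 11/19.

11/19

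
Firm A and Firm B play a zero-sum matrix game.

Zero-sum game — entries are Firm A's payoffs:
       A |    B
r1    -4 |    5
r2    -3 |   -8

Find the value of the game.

Row minima are -4 and -8, so Firm A's maximin is -4; column maxima are -3 and 5, so Firm B's minimax is -3. These differ, so the equilibrium is in mixed strategies.
Let Firm A play r1 with probability p. Firm B is indifferent when −4p − 3(1−p) = 5p − 8(1−p), giving p = 5/14.
Let Firm B play A with probability q. Firm A is indifferent when −4q + 5(1−q) = −3q − 8(1−q), giving q = 13/14.
The value is -4·(13/14) + (5)·(1/14) = -47/14.

-47/14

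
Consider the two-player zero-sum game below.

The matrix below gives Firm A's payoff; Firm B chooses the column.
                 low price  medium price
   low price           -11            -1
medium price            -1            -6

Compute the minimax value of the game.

-13/3

Row minima are -11 and -6, so Firm A's maximin is -6; column maxima are -1 and -1, so Firm B's minimax is -1. These differ, so the equilibrium is in mixed strategies.
Let Firm A play low price with probability p. Firm B is indifferent when −11p − (1−p) = −p − 6(1−p), giving p = 1/3.
Let Firm B play low price with probability q. Firm A is indifferent when −11q − (1−q) = −q − 6(1−q), giving q = 1/3.
The value is -11·(1/3) + (-1)·(2/3) = -13/3.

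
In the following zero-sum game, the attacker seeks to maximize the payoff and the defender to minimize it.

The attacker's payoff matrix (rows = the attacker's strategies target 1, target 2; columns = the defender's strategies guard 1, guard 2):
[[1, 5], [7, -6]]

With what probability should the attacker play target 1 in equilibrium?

13/17

Row minima are 1 and -6, so the attacker's maximin is 1; column maxima are 7 and 5, so the defender's minimax is 5. These differ, so the equilibrium is in mixed strategies.
Let the attacker play target 1 with probability p. The defender is indifferent when p + 7(1−p) = 5p − 6(1−p), giving p = 13/17.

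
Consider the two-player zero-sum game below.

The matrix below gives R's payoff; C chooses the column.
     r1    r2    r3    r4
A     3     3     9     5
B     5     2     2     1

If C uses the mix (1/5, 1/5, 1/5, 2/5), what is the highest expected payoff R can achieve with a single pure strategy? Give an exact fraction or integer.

5

A: (3)·(1/5) + (3)·(1/5) + (9)·(1/5) + (5)·(2/5) = 5.
B: (5)·(1/5) + (2)·(1/5) + (2)·(1/5) + (1)·(2/5) = 11/5.
The best pure response is A with expected payoff 5.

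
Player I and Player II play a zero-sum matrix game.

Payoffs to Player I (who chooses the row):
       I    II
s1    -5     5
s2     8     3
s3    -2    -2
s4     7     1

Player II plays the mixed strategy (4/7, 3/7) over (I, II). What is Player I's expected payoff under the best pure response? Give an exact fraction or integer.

s1: (-5)·(4/7) + (5)·(3/7) = -5/7.
s2: (8)·(4/7) + (3)·(3/7) = 41/7.
s3: (-2)·(4/7) + (-2)·(3/7) = -2.
s4: (7)·(4/7) + (1)·(3/7) = 31/7.
The best pure response is s2 with expected payoff 41/7.

41/7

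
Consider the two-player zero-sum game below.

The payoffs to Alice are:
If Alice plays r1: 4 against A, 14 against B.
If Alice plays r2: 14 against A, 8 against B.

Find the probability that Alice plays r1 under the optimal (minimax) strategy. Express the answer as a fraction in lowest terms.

3/8

Row minima are 4 and 8, so Alice's maximin is 8; column maxima are 14 and 14, so Bob's minimax is 14. These differ, so the equilibrium is in mixed strategies.
Let Alice play r1 with probability p. Bob is indifferent when 4p + 14(1−p) = 14p + 8(1−p), giving p = 3/8.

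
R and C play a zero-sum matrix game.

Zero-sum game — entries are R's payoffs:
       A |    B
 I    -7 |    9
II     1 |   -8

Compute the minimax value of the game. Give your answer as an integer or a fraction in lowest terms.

-47/25

Row minima are -7 and -8, so R's maximin is -7; column maxima are 1 and 9, so C's minimax is 1. These differ, so the equilibrium is in mixed strategies.
Let R play I with probability p. C is indifferent when −7p + (1−p) = 9p − 8(1−p), giving p = 9/25.
Let C play A with probability q. R is indifferent when −7q + 9(1−q) = q − 8(1−q), giving q = 17/25.
The value is -7·(17/25) + (9)·(8/25) = -47/25.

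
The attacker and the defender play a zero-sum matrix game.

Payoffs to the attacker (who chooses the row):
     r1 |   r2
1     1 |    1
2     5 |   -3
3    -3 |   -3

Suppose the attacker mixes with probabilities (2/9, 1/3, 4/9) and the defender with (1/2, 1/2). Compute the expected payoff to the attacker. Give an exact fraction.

-7/9

Against (1/2, 1/2), each row's expected payoff is 1: 1; 2: 1; 3: -3.
Taking the (2/9, 1/3, 4/9)-weighted average: (2/9)·(1) + (1/3)·(1) + (4/9)·(-3) = -7/9.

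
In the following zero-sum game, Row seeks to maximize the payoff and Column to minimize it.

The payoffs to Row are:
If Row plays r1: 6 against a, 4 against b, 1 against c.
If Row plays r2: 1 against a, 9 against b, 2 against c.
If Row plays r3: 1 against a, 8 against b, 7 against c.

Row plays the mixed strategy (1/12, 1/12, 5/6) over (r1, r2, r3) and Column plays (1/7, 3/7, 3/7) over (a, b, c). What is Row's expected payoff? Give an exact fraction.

515/84

Against (1/7, 3/7, 3/7), each row's expected payoff is r1: 3; r2: 34/7; r3: 46/7.
Taking the (1/12, 1/12, 5/6)-weighted average: (1/12)·(3) + (1/12)·(34/7) + (5/6)·(46/7) = 515/84.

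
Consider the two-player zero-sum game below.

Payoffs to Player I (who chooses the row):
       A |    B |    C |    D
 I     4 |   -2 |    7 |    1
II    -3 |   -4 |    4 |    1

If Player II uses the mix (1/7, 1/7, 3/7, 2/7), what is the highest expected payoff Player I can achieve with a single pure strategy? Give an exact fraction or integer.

I: (4)·(1/7) + (-2)·(1/7) + (7)·(3/7) + (1)·(2/7) = 25/7.
II: (-3)·(1/7) + (-4)·(1/7) + (4)·(3/7) + (1)·(2/7) = 1.
The best pure response is I with expected payoff 25/7.

25/7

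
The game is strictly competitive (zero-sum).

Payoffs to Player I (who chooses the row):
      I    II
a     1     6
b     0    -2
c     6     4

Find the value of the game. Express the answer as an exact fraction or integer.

Row b is strictly dominated by row c, so Player I never plays it.
The remaining 2×2 game on (a, c) × (I, II) has no saddle point. Let Player I play a with probability p; indifference gives p + 6(1−p) = 6p + 4(1−p), so p = 2/7.
Similarly Player II's optimal q on I is 2/7, and the value is 1·(2/7) + (6)·(5/7) = 32/7.

32/7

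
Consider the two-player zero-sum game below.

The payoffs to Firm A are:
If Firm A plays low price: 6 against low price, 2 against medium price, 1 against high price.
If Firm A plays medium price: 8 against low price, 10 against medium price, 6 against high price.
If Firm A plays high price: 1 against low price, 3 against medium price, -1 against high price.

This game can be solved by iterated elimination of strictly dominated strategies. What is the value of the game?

6

Row high price is strictly dominated by row medium price (8>1, 10>3, 6>-1); eliminate high price.
Row low price is strictly dominated by row medium price (8>6, 10>2, 6>1); eliminate low price.
Column medium price is strictly dominated by low price for Firm B (8<10); eliminate medium price.
Column low price is strictly dominated by high price for Firm B (6<8); eliminate low price.
Only (medium price, high price) remains, with payoff 6.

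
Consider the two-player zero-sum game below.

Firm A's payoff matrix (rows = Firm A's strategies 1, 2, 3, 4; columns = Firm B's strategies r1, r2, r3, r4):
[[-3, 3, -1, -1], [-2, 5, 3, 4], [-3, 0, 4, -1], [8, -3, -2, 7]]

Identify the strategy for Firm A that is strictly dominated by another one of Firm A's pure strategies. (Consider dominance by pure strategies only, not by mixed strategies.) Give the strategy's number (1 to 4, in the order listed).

Compare 1 with 2: -2 > -3, 5 > 3, 3 > -1, 4 > -1.
So 2 strictly dominates 1 for Firm A; 1 is strictly dominated.

1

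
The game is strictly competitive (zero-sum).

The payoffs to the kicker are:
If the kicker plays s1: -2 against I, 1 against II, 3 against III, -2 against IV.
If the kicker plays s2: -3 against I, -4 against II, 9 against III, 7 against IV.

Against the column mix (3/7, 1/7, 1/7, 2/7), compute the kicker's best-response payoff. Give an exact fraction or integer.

s1: (-2)·(3/7) + (1)·(1/7) + (3)·(1/7) + (-2)·(2/7) = -6/7.
s2: (-3)·(3/7) + (-4)·(1/7) + (9)·(1/7) + (7)·(2/7) = 10/7.
The best pure response is s2 with expected payoff 10/7.

10/7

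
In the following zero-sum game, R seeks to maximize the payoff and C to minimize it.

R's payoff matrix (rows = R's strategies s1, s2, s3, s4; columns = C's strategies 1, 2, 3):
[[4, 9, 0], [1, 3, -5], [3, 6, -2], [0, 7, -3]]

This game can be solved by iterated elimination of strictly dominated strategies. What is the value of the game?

Row s4 is strictly dominated by row s1 (4>0, 9>7, 0>-3); eliminate s4.
Row s3 is strictly dominated by row s1 (4>3, 9>6, 0>-2); eliminate s3.
Column 2 is strictly dominated by 1 for C (4<9, 1<3); eliminate 2.
Column 1 is strictly dominated by 3 for C (0<4, -5<1); eliminate 1.
Row s2 is strictly dominated by row s1 (0>-5); eliminate s2.
Only (s1, 3) remains, with payoff 0.

0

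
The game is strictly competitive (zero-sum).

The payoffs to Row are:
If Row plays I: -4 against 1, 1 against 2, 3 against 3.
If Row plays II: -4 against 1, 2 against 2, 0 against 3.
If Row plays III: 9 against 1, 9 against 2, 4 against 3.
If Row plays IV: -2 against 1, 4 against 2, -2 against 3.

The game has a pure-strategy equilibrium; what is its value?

Row minima: -4, -4, 4, -2 → Row's maximin is 4.
Column maxima: 9, 9, 4 → Column's minimax is 4.
They coincide at (III, 3), so the value is 4.

4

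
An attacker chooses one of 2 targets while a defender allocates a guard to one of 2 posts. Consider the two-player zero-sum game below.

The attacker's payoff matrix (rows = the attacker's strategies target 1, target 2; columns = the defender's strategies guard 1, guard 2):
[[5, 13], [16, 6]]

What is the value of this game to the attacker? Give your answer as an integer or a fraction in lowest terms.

89/9

Row minima are 5 and 6, so the attacker's maximin is 6; column maxima are 16 and 13, so the defender's minimax is 13. These differ, so the equilibrium is in mixed strategies.
Let the attacker play target 1 with probability p. The defender is indifferent when 5p + 16(1−p) = 13p + 6(1−p), giving p = 5/9.
Let the defender play guard 1 with probability q. The attacker is indifferent when 5q + 13(1−q) = 16q + 6(1−q), giving q = 7/18.
The value is 5·(7/18) + (13)·(11/18) = 89/9.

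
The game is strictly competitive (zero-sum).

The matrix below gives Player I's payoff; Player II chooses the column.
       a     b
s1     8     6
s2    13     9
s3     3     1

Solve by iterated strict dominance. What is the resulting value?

Row s3 is strictly dominated by row s1 (8>3, 6>1); eliminate s3.
Row s1 is strictly dominated by row s2 (13>8, 9>6); eliminate s1.
Column a is strictly dominated by b for Player II (9<13); eliminate a.
Only (s2, b) remains, with payoff 9.

9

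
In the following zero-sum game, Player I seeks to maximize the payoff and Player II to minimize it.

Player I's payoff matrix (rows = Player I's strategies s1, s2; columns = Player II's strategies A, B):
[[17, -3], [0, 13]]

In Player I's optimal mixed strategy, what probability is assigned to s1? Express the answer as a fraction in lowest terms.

Row minima are -3 and 0, so Player I's maximin is 0; column maxima are 17 and 13, so Player II's minimax is 13. These differ, so the equilibrium is in mixed strategies.
Let Player I play s1 with probability p. Player II is indifferent when 17p = −3p + 13(1−p), giving p = 13/33.

13/33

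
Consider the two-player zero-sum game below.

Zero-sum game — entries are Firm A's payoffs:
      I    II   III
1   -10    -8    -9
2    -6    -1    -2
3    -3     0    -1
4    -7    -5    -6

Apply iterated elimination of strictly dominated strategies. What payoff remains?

Row 1 is strictly dominated by row 2 (-6>-10, -1>-8, -2>-9); eliminate 1.
Column III is strictly dominated by I for Firm B (-6<-2, -3<-1, -7<-6); eliminate III.
Row 2 is strictly dominated by row 3 (-3>-6, 0>-1); eliminate 2.
Column II is strictly dominated by I for Firm B (-3<0, -7<-5); eliminate II.
Row 4 is strictly dominated by row 3 (-3>-7); eliminate 4.
Only (3, I) remains, with payoff -3.

-3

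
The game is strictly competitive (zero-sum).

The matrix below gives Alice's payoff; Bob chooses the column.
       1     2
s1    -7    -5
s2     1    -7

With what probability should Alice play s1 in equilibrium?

Row minima are -7 and -7, so Alice's maximin is -7; column maxima are 1 and -5, so Bob's minimax is -5. These differ, so the equilibrium is in mixed strategies.
Let Alice play s1 with probability p. Bob is indifferent when −7p + (1−p) = −5p − 7(1−p), giving p = 4/5.

4/5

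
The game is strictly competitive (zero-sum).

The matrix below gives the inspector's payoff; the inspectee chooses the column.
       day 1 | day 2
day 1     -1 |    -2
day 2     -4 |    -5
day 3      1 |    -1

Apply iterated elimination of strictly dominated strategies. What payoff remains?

-1

Column day 1 is strictly dominated by day 2 for the inspectee (-2<-1, -5<-4, -1<1); eliminate day 1.
Row day 1 is strictly dominated by row day 3 (-1>-2); eliminate day 1.
Row day 2 is strictly dominated by row day 3 (-1>-5); eliminate day 2.
Only (day 3, day 2) remains, with payoff -1.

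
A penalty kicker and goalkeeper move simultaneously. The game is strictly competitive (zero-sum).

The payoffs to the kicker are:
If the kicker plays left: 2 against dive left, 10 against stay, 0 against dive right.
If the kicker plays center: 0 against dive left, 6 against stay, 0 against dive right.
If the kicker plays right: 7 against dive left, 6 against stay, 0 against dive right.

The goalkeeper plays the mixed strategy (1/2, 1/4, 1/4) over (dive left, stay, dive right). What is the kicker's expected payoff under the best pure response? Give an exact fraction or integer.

5

left: (2)·(1/2) + (10)·(1/4) + (0)·(1/4) = 7/2.
center: (0)·(1/2) + (6)·(1/4) + (0)·(1/4) = 3/2.
right: (7)·(1/2) + (6)·(1/4) + (0)·(1/4) = 5.
The best pure response is right with expected payoff 5.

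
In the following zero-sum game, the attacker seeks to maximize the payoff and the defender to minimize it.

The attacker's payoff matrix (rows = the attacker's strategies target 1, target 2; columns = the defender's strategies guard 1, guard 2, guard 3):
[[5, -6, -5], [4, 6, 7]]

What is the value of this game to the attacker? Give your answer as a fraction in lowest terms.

Column guard 3 is strictly dominated by guard 2 for the defender (it gives the attacker more in every row).
The remaining 2×2 game on (target 1, target 2) × (guard 1, guard 2) has no saddle point. Let the attacker play target 1 with probability p; indifference gives 5p + 4(1−p) = −6p + 6(1−p), so p = 2/13.
Similarly the defender's optimal q on guard 1 is 12/13, and the value is 5·(12/13) + (-6)·(1/13) = 54/13.

54/13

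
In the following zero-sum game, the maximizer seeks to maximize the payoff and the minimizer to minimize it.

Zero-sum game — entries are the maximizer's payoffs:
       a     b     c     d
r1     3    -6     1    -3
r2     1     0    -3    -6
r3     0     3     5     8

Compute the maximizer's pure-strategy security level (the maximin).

The worst-case payoff for each row is r1: -6, r2: -6, r3: 0.
The best of these is 0.

0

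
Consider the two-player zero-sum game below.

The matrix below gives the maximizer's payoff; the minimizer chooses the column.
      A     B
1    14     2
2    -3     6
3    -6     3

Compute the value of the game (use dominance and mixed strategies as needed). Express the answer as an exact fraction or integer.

30/7

Row 3 is strictly dominated by row 2, so the maximizer never plays it.
The remaining 2×2 game on (1, 2) × (A, B) has no saddle point. Let the maximizer play 1 with probability p; indifference gives 14p − 3(1−p) = 2p + 6(1−p), so p = 3/7.
Similarly the minimizer's optimal q on A is 4/21, and the value is 14·(4/21) + (2)·(17/21) = 30/7.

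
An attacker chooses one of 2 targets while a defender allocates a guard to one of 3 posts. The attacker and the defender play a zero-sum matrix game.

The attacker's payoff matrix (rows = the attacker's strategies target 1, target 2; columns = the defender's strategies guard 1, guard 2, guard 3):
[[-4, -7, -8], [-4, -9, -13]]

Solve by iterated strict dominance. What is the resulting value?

-8

Column guard 2 is strictly dominated by guard 3 for the defender (-8<-7, -13<-9); eliminate guard 2.
Column guard 1 is strictly dominated by guard 3 for the defender (-8<-4, -13<-4); eliminate guard 1.
Row target 2 is strictly dominated by row target 1 (-8>-13); eliminate target 2.
Only (target 1, guard 3) remains, with payoff -8.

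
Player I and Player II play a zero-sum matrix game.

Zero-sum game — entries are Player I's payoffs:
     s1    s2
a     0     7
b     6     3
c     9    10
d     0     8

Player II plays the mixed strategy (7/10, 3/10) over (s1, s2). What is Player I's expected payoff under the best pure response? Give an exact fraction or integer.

a: (0)·(7/10) + (7)·(3/10) = 21/10.
b: (6)·(7/10) + (3)·(3/10) = 51/10.
c: (9)·(7/10) + (10)·(3/10) = 93/10.
d: (0)·(7/10) + (8)·(3/10) = 12/5.
The best pure response is c with expected payoff 93/10.

93/10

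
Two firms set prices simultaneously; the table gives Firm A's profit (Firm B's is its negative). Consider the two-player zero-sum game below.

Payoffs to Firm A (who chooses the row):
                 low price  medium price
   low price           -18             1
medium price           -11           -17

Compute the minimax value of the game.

-317/25

Row minima are -18 and -17, so Firm A's maximin is -17; column maxima are -11 and 1, so Firm B's minimax is -11. These differ, so the equilibrium is in mixed strategies.
Let Firm A play low price with probability p. Firm B is indifferent when −18p − 11(1−p) = p − 17(1−p), giving p = 6/25.
Let Firm B play low price with probability q. Firm A is indifferent when −18q + (1−q) = −11q − 17(1−q), giving q = 18/25.
The value is -18·(18/25) + (1)·(7/25) = -317/25.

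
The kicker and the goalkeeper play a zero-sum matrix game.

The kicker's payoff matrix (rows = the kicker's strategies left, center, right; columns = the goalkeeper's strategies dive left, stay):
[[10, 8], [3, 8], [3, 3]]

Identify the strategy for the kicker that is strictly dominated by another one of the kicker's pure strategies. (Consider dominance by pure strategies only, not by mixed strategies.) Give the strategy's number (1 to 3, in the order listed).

3

Compare right with left: 10 > 3, 8 > 3.
So left strictly dominates right for the kicker; right is strictly dominated.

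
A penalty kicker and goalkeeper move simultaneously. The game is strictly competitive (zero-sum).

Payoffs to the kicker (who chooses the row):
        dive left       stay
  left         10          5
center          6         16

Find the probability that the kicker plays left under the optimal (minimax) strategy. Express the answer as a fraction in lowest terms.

Row minima are 5 and 6, so the kicker's maximin is 6; column maxima are 10 and 16, so the goalkeeper's minimax is 10. These differ, so the equilibrium is in mixed strategies.
Let the kicker play left with probability p. The goalkeeper is indifferent when 10p + 6(1−p) = 5p + 16(1−p), giving p = 2/3.

2/3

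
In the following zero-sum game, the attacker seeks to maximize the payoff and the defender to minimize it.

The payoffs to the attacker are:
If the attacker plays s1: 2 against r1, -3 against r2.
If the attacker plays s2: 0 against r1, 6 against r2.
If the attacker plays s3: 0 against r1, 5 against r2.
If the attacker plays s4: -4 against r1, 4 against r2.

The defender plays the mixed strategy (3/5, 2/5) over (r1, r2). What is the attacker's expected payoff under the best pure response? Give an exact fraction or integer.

12/5

s1: (2)·(3/5) + (-3)·(2/5) = 0.
s2: (0)·(3/5) + (6)·(2/5) = 12/5.
s3: (0)·(3/5) + (5)·(2/5) = 2.
s4: (-4)·(3/5) + (4)·(2/5) = -4/5.
The best pure response is s2 with expected payoff 12/5.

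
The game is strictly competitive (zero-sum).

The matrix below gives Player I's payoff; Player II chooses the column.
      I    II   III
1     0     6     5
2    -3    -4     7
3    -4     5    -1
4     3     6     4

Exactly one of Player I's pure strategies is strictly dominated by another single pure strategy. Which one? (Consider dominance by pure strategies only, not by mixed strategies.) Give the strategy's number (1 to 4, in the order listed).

3

Compare 3 with 1: 0 > -4, 6 > 5, 5 > -1.
So 1 strictly dominates 3 for Player I; 3 is strictly dominated.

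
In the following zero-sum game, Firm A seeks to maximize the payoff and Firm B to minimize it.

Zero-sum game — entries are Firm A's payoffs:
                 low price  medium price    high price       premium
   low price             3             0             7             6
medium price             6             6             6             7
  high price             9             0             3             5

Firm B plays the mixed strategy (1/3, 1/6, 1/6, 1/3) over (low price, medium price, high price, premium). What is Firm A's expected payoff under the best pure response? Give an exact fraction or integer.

low price: (3)·(1/3) + (0)·(1/6) + (7)·(1/6) + (6)·(1/3) = 25/6.
medium price: (6)·(1/3) + (6)·(1/6) + (6)·(1/6) + (7)·(1/3) = 19/3.
high price: (9)·(1/3) + (0)·(1/6) + (3)·(1/6) + (5)·(1/3) = 31/6.
The best pure response is medium price with expected payoff 19/3.

19/3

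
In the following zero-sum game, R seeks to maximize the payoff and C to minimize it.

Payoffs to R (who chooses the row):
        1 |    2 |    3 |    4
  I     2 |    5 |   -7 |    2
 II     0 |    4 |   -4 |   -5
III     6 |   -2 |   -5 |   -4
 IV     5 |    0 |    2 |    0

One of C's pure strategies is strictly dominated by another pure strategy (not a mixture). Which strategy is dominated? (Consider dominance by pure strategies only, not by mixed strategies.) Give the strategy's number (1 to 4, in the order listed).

C prefers columns that give R less. Compare 1 with 3: -7 < 2, -4 < 0, -5 < 6, 2 < 5.
So 3 strictly dominates 1 for C; 1 is strictly dominated.

1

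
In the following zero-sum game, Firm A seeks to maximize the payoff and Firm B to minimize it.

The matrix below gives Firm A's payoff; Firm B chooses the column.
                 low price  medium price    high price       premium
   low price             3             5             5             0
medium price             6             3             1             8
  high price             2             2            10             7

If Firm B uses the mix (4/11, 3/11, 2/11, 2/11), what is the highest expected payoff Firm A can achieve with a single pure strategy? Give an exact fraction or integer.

low price: (3)·(4/11) + (5)·(3/11) + (5)·(2/11) + (0)·(2/11) = 37/11.
medium price: (6)·(4/11) + (3)·(3/11) + (1)·(2/11) + (8)·(2/11) = 51/11.
high price: (2)·(4/11) + (2)·(3/11) + (10)·(2/11) + (7)·(2/11) = 48/11.
The best pure response is medium price with expected payoff 51/11.

51/11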